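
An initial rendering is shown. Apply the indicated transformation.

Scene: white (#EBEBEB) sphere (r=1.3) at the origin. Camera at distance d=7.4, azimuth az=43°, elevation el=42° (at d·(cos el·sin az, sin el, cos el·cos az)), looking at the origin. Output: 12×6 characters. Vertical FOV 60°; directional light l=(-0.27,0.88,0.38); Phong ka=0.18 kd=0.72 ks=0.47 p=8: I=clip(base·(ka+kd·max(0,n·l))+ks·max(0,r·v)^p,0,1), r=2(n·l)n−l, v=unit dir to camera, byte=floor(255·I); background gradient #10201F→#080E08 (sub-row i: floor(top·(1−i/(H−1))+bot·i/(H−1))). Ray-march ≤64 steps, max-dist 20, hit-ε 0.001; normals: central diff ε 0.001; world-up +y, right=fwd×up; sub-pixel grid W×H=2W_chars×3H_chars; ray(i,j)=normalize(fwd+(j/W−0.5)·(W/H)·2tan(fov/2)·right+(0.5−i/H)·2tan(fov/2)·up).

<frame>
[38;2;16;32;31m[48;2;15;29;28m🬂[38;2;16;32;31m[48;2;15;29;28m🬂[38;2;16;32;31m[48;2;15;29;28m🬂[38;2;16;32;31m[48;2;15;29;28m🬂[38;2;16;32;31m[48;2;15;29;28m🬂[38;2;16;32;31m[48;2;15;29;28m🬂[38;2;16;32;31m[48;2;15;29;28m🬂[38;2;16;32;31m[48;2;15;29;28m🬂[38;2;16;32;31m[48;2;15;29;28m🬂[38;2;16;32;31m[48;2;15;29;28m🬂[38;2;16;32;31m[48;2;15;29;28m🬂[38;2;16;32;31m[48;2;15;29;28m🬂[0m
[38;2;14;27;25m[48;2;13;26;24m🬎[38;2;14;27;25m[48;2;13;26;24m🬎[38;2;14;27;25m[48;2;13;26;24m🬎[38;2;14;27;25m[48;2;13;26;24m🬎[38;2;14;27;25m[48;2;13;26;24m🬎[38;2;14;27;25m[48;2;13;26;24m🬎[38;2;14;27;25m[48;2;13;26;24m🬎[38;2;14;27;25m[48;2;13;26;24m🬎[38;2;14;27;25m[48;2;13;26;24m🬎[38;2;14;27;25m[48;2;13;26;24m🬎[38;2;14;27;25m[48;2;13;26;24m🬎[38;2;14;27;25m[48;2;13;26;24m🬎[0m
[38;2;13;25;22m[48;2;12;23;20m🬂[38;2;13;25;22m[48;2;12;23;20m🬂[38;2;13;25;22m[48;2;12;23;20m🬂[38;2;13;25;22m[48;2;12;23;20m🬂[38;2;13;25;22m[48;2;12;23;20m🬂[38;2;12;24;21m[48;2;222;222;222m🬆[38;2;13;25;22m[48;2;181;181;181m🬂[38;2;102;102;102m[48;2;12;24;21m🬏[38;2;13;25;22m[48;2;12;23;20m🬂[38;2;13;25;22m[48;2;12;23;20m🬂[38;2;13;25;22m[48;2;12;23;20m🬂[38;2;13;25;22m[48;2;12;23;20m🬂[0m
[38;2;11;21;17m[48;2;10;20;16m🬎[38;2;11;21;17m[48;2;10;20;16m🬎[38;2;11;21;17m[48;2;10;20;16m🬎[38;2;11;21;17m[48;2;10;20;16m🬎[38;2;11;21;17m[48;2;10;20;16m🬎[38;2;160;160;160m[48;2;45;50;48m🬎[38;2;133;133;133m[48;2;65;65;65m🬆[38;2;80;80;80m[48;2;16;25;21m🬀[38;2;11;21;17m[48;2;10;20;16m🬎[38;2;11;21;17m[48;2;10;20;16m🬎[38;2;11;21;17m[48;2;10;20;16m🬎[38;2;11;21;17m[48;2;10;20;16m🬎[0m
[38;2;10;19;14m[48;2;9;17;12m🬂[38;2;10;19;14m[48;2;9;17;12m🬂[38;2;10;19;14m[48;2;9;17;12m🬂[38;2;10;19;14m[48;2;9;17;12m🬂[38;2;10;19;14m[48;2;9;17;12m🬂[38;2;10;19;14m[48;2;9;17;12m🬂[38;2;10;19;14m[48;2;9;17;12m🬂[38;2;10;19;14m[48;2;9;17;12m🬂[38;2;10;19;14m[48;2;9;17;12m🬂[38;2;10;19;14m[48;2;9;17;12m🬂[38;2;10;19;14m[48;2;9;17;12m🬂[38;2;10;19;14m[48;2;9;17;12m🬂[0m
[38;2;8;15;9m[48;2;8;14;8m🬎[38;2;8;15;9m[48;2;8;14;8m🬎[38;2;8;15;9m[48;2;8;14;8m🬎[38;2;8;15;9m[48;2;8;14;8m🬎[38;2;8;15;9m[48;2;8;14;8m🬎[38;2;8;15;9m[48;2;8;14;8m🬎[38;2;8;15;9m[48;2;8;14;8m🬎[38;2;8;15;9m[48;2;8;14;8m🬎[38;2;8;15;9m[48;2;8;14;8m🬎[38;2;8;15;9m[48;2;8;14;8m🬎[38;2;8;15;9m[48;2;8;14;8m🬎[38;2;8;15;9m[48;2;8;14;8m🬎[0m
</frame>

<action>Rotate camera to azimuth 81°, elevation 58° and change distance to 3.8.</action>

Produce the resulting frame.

<frame>
[38;2;16;32;31m[48;2;15;29;28m🬂[38;2;16;32;31m[48;2;15;29;28m🬂[38;2;16;32;31m[48;2;15;29;28m🬂[38;2;16;32;31m[48;2;15;29;28m🬂[38;2;16;32;31m[48;2;15;29;28m🬂[38;2;16;32;31m[48;2;15;29;28m🬂[38;2;16;32;31m[48;2;15;29;28m🬂[38;2;16;32;31m[48;2;15;29;28m🬂[38;2;16;32;31m[48;2;15;29;28m🬂[38;2;16;32;31m[48;2;15;29;28m🬂[38;2;16;32;31m[48;2;15;29;28m🬂[38;2;16;32;31m[48;2;15;29;28m🬂[0m
[38;2;14;27;25m[48;2;13;26;24m🬎[38;2;14;27;25m[48;2;13;26;24m🬎[38;2;14;27;25m[48;2;13;26;24m🬎[38;2;14;27;25m[48;2;13;26;24m🬎[38;2;14;27;25m[48;2;206;206;206m🬎[38;2;14;28;26m[48;2;212;212;212m🬂[38;2;14;28;26m[48;2;191;191;191m🬂[38;2;14;27;25m[48;2;160;160;160m🬊[38;2;111;111;111m[48;2;13;27;25m🬏[38;2;14;27;25m[48;2;13;26;24m🬎[38;2;14;27;25m[48;2;13;26;24m🬎[38;2;14;27;25m[48;2;13;26;24m🬎[0m
[38;2;13;25;22m[48;2;12;23;20m🬂[38;2;13;25;22m[48;2;12;23;20m🬂[38;2;13;25;22m[48;2;12;23;20m🬂[38;2;186;186;186m[48;2;12;24;21m🬦[38;2;230;230;230m[48;2;200;200;200m🬉[38;2;255;255;255m[48;2;227;227;227m🬎[38;2;225;225;225m[48;2;174;174;174m🬄[38;2;152;152;152m[48;2;135;135;135m🬆[38;2;103;103;103m[48;2;13;25;22m🬺[38;2;13;25;22m[48;2;12;23;20m🬂[38;2;13;25;22m[48;2;12;23;20m🬂[38;2;13;25;22m[48;2;12;23;20m🬂[0m
[38;2;11;21;17m[48;2;10;20;16m🬎[38;2;11;21;17m[48;2;10;20;16m🬎[38;2;11;21;17m[48;2;10;20;16m🬎[38;2;148;148;148m[48;2;10;21;17m▐[38;2;173;173;173m[48;2;145;145;145m🬂[38;2;172;172;172m[48;2;138;138;138m🬂[38;2;142;142;142m[48;2;118;118;118m🬆[38;2;118;118;118m[48;2;92;92;92m🬆[38;2;87;87;87m[48;2;54;54;54m🬄[38;2;11;21;17m[48;2;10;20;16m🬎[38;2;11;21;17m[48;2;10;20;16m🬎[38;2;11;21;17m[48;2;10;20;16m🬎[0m
[38;2;10;19;14m[48;2;9;17;12m🬂[38;2;10;19;14m[48;2;9;17;12m🬂[38;2;10;19;14m[48;2;9;17;12m🬂[38;2;10;19;14m[48;2;9;17;12m🬂[38;2;104;104;104m[48;2;27;32;29m🬊[38;2;97;97;97m[48;2;46;46;46m🬎[38;2;87;87;87m[48;2;49;49;49m🬆[38;2;60;60;60m[48;2;31;33;32m🬆[38;2;42;42;42m[48;2;9;17;12m🬄[38;2;10;19;14m[48;2;9;17;12m🬂[38;2;10;19;14m[48;2;9;17;12m🬂[38;2;10;19;14m[48;2;9;17;12m🬂[0m
[38;2;8;15;9m[48;2;8;14;8m🬎[38;2;8;15;9m[48;2;8;14;8m🬎[38;2;8;15;9m[48;2;8;14;8m🬎[38;2;8;15;9m[48;2;8;14;8m🬎[38;2;8;15;9m[48;2;8;14;8m🬎[38;2;8;15;9m[48;2;8;14;8m🬎[38;2;8;15;9m[48;2;8;14;8m🬎[38;2;8;15;9m[48;2;8;14;8m🬎[38;2;8;15;9m[48;2;8;14;8m🬎[38;2;8;15;9m[48;2;8;14;8m🬎[38;2;8;15;9m[48;2;8;14;8m🬎[38;2;8;15;9m[48;2;8;14;8m🬎[0m
</frame>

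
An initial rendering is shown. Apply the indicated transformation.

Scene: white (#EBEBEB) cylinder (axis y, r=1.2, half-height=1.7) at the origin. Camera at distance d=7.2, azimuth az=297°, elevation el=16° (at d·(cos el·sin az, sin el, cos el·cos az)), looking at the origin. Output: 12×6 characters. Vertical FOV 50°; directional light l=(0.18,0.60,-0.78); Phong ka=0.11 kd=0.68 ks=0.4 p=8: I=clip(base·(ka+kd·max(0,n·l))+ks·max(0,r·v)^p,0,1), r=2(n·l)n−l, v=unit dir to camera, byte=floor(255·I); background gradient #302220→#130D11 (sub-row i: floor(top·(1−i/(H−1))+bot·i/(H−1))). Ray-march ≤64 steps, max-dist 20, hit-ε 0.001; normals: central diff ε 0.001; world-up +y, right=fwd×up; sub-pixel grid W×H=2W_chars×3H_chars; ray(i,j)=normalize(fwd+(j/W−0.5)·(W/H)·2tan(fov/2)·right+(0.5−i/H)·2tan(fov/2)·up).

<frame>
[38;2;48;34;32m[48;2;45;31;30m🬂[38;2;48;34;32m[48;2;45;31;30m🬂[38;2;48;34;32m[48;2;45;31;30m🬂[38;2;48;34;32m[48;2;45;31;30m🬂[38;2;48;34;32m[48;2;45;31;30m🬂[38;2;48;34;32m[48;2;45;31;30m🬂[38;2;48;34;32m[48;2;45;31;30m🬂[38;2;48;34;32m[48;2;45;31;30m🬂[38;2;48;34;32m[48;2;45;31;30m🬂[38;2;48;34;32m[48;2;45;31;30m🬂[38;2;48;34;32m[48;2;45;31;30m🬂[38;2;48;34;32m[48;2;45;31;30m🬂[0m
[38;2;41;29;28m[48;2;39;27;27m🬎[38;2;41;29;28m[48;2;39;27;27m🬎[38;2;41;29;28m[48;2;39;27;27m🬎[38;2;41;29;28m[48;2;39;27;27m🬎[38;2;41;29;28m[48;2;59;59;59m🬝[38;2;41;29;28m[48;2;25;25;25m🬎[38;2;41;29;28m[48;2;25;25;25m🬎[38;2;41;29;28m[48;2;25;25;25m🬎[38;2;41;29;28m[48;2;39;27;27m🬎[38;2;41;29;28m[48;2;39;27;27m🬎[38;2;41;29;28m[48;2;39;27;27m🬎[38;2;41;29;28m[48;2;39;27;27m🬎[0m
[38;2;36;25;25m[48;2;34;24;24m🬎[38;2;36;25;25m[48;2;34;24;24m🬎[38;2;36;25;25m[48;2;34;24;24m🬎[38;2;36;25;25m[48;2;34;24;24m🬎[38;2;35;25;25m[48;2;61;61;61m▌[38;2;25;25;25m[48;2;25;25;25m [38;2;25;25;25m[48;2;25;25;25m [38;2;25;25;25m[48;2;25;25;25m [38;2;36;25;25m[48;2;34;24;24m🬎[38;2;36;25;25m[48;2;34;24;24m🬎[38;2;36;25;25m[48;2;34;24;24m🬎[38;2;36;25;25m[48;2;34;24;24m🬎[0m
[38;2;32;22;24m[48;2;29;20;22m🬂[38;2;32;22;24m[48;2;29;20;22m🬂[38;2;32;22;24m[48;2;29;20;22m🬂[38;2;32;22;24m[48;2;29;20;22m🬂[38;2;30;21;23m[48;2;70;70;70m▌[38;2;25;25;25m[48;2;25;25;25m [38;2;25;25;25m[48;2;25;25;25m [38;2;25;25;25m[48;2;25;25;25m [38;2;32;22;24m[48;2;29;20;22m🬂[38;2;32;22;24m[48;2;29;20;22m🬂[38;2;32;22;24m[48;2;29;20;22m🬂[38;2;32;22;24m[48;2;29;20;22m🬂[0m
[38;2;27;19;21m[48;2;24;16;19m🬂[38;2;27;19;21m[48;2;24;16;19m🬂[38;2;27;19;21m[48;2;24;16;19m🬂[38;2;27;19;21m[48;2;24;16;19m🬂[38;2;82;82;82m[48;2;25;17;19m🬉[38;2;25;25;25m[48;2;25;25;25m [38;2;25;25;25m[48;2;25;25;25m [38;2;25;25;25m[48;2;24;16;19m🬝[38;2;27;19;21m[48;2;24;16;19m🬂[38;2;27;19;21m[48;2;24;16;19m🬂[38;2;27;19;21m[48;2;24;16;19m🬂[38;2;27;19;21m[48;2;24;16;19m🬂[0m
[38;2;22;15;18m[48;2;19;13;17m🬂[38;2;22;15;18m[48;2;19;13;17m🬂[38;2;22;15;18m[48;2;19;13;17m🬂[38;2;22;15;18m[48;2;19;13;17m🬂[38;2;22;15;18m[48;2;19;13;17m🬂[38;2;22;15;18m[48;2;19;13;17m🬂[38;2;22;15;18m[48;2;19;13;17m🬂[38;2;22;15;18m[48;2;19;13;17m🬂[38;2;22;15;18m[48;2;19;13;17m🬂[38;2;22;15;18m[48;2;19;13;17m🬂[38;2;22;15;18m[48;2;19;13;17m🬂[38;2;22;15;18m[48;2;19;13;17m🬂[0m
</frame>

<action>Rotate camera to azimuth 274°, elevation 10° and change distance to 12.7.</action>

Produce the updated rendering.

<frame>
[38;2;48;34;32m[48;2;45;31;30m🬂[38;2;48;34;32m[48;2;45;31;30m🬂[38;2;48;34;32m[48;2;45;31;30m🬂[38;2;48;34;32m[48;2;45;31;30m🬂[38;2;48;34;32m[48;2;45;31;30m🬂[38;2;48;34;32m[48;2;45;31;30m🬂[38;2;48;34;32m[48;2;45;31;30m🬂[38;2;48;34;32m[48;2;45;31;30m🬂[38;2;48;34;32m[48;2;45;31;30m🬂[38;2;48;34;32m[48;2;45;31;30m🬂[38;2;48;34;32m[48;2;45;31;30m🬂[38;2;48;34;32m[48;2;45;31;30m🬂[0m
[38;2;41;29;28m[48;2;39;27;27m🬎[38;2;41;29;28m[48;2;39;27;27m🬎[38;2;41;29;28m[48;2;39;27;27m🬎[38;2;41;29;28m[48;2;39;27;27m🬎[38;2;41;29;28m[48;2;39;27;27m🬎[38;2;41;29;28m[48;2;39;27;27m🬎[38;2;41;29;28m[48;2;39;27;27m🬎[38;2;41;29;28m[48;2;39;27;27m🬎[38;2;41;29;28m[48;2;39;27;27m🬎[38;2;41;29;28m[48;2;39;27;27m🬎[38;2;41;29;28m[48;2;39;27;27m🬎[38;2;41;29;28m[48;2;39;27;27m🬎[0m
[38;2;36;25;25m[48;2;34;24;24m🬎[38;2;36;25;25m[48;2;34;24;24m🬎[38;2;36;25;25m[48;2;34;24;24m🬎[38;2;36;25;25m[48;2;34;24;24m🬎[38;2;36;25;25m[48;2;34;24;24m🬎[38;2;54;54;54m[48;2;36;25;25m🬦[38;2;37;26;26m[48;2;25;25;25m🬂[38;2;36;25;25m[48;2;34;24;24m🬎[38;2;36;25;25m[48;2;34;24;24m🬎[38;2;36;25;25m[48;2;34;24;24m🬎[38;2;36;25;25m[48;2;34;24;24m🬎[38;2;36;25;25m[48;2;34;24;24m🬎[0m
[38;2;32;22;24m[48;2;29;20;22m🬂[38;2;32;22;24m[48;2;29;20;22m🬂[38;2;32;22;24m[48;2;29;20;22m🬂[38;2;32;22;24m[48;2;29;20;22m🬂[38;2;32;22;24m[48;2;29;20;22m🬂[38;2;30;21;23m[48;2;55;55;55m▌[38;2;25;25;25m[48;2;25;25;25m [38;2;32;22;24m[48;2;29;20;22m🬂[38;2;32;22;24m[48;2;29;20;22m🬂[38;2;32;22;24m[48;2;29;20;22m🬂[38;2;32;22;24m[48;2;29;20;22m🬂[38;2;32;22;24m[48;2;29;20;22m🬂[0m
[38;2;27;19;21m[48;2;24;16;19m🬂[38;2;27;19;21m[48;2;24;16;19m🬂[38;2;27;19;21m[48;2;24;16;19m🬂[38;2;27;19;21m[48;2;24;16;19m🬂[38;2;27;19;21m[48;2;24;16;19m🬂[38;2;27;19;21m[48;2;24;16;19m🬂[38;2;25;25;25m[48;2;25;17;19m🬀[38;2;27;19;21m[48;2;24;16;19m🬂[38;2;27;19;21m[48;2;24;16;19m🬂[38;2;27;19;21m[48;2;24;16;19m🬂[38;2;27;19;21m[48;2;24;16;19m🬂[38;2;27;19;21m[48;2;24;16;19m🬂[0m
[38;2;22;15;18m[48;2;19;13;17m🬂[38;2;22;15;18m[48;2;19;13;17m🬂[38;2;22;15;18m[48;2;19;13;17m🬂[38;2;22;15;18m[48;2;19;13;17m🬂[38;2;22;15;18m[48;2;19;13;17m🬂[38;2;22;15;18m[48;2;19;13;17m🬂[38;2;22;15;18m[48;2;19;13;17m🬂[38;2;22;15;18m[48;2;19;13;17m🬂[38;2;22;15;18m[48;2;19;13;17m🬂[38;2;22;15;18m[48;2;19;13;17m🬂[38;2;22;15;18m[48;2;19;13;17m🬂[38;2;22;15;18m[48;2;19;13;17m🬂[0m
</frame>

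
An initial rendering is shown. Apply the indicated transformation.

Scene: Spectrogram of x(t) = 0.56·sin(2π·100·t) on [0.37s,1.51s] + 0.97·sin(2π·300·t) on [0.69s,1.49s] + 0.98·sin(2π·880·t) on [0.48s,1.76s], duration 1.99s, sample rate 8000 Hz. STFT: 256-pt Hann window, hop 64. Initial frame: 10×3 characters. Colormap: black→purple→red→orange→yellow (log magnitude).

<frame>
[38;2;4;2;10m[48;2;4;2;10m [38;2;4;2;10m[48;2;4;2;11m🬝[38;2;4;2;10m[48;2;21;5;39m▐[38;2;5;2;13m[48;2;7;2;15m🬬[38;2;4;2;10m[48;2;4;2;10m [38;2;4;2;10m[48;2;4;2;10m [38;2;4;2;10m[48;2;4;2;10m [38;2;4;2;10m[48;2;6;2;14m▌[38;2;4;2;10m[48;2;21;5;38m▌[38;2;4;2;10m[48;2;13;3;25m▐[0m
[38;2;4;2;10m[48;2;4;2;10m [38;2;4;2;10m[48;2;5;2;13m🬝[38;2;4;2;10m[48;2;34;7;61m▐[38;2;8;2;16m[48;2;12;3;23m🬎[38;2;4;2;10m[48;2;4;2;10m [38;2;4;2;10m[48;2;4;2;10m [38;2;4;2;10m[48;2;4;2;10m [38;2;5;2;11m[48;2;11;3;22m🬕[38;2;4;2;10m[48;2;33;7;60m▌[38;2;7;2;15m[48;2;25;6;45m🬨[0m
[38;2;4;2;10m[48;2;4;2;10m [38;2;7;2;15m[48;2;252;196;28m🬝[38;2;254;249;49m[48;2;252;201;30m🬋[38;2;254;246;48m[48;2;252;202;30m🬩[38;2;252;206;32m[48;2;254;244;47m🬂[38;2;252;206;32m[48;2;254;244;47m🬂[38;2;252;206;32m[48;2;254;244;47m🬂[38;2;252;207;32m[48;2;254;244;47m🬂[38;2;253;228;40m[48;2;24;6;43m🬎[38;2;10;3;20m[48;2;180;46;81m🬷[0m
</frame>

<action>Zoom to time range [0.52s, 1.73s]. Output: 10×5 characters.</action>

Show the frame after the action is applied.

<frame>
[38;2;4;2;10m[48;2;4;2;10m [38;2;6;2;14m[48;2;4;2;10m▌[38;2;4;2;10m[48;2;4;2;10m [38;2;4;2;10m[48;2;4;2;10m [38;2;4;2;10m[48;2;4;2;10m [38;2;4;2;10m[48;2;4;2;10m [38;2;4;2;10m[48;2;4;2;10m [38;2;4;2;10m[48;2;4;2;10m [38;2;6;2;14m[48;2;4;2;10m▌[38;2;4;2;10m[48;2;4;2;10m [0m
[38;2;4;2;10m[48;2;4;2;10m [38;2;4;2;10m[48;2;6;2;15m▐[38;2;4;2;10m[48;2;4;2;10m [38;2;4;2;10m[48;2;4;2;10m [38;2;4;2;10m[48;2;4;2;10m [38;2;4;2;10m[48;2;4;2;10m [38;2;4;2;10m[48;2;4;2;10m [38;2;4;2;10m[48;2;4;2;10m [38;2;4;2;10m[48;2;6;2;15m▐[38;2;4;2;10m[48;2;4;2;10m [0m
[38;2;4;2;10m[48;2;4;2;10m [38;2;4;2;10m[48;2;9;2;19m▐[38;2;4;2;10m[48;2;4;2;10m [38;2;4;2;10m[48;2;4;2;10m [38;2;4;2;10m[48;2;4;2;10m [38;2;4;2;10m[48;2;4;2;10m [38;2;4;2;10m[48;2;4;2;10m [38;2;4;2;10m[48;2;4;2;10m [38;2;4;2;10m[48;2;9;2;19m▐[38;2;4;2;10m[48;2;4;2;10m [0m
[38;2;4;2;11m[48;2;254;249;49m🬎[38;2;9;2;19m[48;2;254;249;49m🬎[38;2;4;2;11m[48;2;254;249;49m🬎[38;2;4;2;11m[48;2;254;249;49m🬎[38;2;4;2;11m[48;2;254;249;49m🬎[38;2;4;2;11m[48;2;254;249;49m🬎[38;2;4;2;11m[48;2;254;249;49m🬎[38;2;4;2;11m[48;2;254;249;49m🬎[38;2;10;3;20m[48;2;254;249;49m🬎[38;2;4;2;11m[48;2;254;249;49m🬎[0m
[38;2;10;3;22m[48;2;252;196;28m🬎[38;2;32;7;57m[48;2;253;218;36m🬂[38;2;16;4;31m[48;2;253;218;37m🬂[38;2;16;4;31m[48;2;253;218;37m🬂[38;2;16;4;31m[48;2;253;218;37m🬂[38;2;16;4;31m[48;2;253;218;37m🬂[38;2;16;4;31m[48;2;253;218;37m🬂[38;2;16;4;31m[48;2;253;218;37m🬂[38;2;253;219;37m[48;2;18;4;33m🬓[38;2;16;4;31m[48;2;4;2;10m🬂[0m
</frame>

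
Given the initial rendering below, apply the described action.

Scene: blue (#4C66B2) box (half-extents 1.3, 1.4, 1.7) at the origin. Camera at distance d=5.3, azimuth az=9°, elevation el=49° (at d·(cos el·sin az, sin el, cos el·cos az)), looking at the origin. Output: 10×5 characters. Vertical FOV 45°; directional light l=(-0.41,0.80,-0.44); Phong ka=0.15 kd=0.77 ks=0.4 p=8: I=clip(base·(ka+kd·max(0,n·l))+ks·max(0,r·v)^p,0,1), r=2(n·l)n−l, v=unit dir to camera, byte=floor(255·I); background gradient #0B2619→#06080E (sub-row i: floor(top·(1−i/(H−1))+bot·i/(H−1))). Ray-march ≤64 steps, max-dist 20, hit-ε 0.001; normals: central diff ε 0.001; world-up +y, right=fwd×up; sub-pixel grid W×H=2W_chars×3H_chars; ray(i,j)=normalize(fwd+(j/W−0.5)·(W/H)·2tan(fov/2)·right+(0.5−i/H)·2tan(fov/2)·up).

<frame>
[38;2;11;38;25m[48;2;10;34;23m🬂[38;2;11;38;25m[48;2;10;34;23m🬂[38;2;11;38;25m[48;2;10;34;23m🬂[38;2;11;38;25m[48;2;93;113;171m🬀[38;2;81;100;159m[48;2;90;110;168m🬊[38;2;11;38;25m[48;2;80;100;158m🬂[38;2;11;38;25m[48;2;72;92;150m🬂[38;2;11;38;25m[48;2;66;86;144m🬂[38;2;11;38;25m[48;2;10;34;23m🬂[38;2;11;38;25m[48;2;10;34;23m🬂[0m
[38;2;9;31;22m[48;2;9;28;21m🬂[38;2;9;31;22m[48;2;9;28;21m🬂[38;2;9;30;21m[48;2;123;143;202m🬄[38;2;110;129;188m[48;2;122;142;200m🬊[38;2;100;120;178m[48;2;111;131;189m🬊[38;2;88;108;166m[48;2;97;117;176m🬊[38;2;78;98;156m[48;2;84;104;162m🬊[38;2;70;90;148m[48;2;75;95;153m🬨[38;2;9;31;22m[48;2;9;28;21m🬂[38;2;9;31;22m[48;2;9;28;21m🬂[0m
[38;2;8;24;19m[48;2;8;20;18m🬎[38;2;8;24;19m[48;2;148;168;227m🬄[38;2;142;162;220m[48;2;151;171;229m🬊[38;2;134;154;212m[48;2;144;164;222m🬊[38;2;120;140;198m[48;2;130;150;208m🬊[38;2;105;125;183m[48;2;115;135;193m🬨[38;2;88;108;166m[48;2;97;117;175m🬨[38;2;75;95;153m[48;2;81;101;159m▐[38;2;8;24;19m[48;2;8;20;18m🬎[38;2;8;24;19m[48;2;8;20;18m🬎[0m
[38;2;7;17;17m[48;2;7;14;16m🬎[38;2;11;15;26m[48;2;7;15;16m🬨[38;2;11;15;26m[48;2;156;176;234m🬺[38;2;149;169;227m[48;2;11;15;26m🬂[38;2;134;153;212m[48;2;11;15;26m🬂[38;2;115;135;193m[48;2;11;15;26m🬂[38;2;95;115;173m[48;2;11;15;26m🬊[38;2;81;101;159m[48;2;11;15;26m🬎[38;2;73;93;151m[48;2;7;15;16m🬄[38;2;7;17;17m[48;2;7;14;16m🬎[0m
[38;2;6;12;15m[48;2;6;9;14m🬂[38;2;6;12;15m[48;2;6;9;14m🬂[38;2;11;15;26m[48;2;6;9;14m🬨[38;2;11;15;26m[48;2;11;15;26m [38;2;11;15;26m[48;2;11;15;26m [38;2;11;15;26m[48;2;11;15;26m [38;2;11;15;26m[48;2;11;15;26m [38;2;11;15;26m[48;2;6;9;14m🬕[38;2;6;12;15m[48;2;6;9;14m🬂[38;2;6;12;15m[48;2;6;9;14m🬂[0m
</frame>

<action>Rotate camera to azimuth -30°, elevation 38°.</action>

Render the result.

<frame>
[38;2;11;38;25m[48;2;10;34;23m🬂[38;2;11;38;25m[48;2;10;34;23m🬂[38;2;10;36;24m[48;2;59;79;137m🬎[38;2;10;36;24m[48;2;58;78;137m🬎[38;2;11;38;25m[48;2;58;78;136m🬂[38;2;11;38;25m[48;2;58;78;136m🬂[38;2;58;78;136m[48;2;10;37;24m🬱[38;2;58;78;136m[48;2;10;35;24m🬏[38;2;11;38;25m[48;2;10;34;23m🬂[38;2;11;38;25m[48;2;10;34;23m🬂[0m
[38;2;9;31;22m[48;2;9;28;21m🬂[38;2;9;31;22m[48;2;9;28;21m🬂[38;2;35;47;82m[48;2;60;80;138m🬱[38;2;59;79;137m[48;2;61;80;139m🬎[38;2;58;78;136m[48;2;60;80;138m🬬[38;2;58;78;136m[48;2;59;79;137m🬬[38;2;58;78;136m[48;2;58;78;136m [38;2;58;78;136m[48;2;58;78;136m [38;2;58;78;136m[48;2;9;31;22m🬺[38;2;58;78;136m[48;2;9;26;22m🬓[0m
[38;2;8;24;19m[48;2;8;20;18m🬎[38;2;8;24;19m[48;2;8;20;18m🬎[38;2;35;47;82m[48;2;8;21;18m🬨[38;2;35;47;82m[48;2;63;83;141m🬲[38;2;61;81;139m[48;2;64;84;142m🬬[38;2;59;79;137m[48;2;11;15;26m🬝[38;2;58;78;136m[48;2;11;15;26m🬎[38;2;58;78;136m[48;2;11;15;26m🬂[38;2;11;15;26m[48;2;11;15;26m [38;2;11;15;26m[48;2;8;22;19m▌[0m
[38;2;7;17;17m[48;2;7;14;16m🬎[38;2;7;17;17m[48;2;7;14;16m🬎[38;2;35;47;82m[48;2;7;15;16m🬁[38;2;35;47;82m[48;2;35;47;82m [38;2;35;47;82m[48;2;11;15;26m▌[38;2;11;15;26m[48;2;11;15;26m [38;2;11;15;26m[48;2;11;15;26m [38;2;11;15;26m[48;2;11;15;26m [38;2;11;15;26m[48;2;11;15;26m [38;2;7;17;17m[48;2;7;14;16m🬎[0m
[38;2;6;12;15m[48;2;6;9;14m🬂[38;2;6;12;15m[48;2;6;9;14m🬂[38;2;6;12;15m[48;2;6;9;14m🬂[38;2;35;47;82m[48;2;6;9;14m🬉[38;2;35;47;82m[48;2;11;15;26m▌[38;2;11;15;26m[48;2;11;15;26m [38;2;11;15;26m[48;2;11;15;26m [38;2;11;15;26m[48;2;6;8;14m🬝[38;2;11;15;26m[48;2;6;9;14m🬄[38;2;6;12;15m[48;2;6;9;14m🬂[0m
</frame>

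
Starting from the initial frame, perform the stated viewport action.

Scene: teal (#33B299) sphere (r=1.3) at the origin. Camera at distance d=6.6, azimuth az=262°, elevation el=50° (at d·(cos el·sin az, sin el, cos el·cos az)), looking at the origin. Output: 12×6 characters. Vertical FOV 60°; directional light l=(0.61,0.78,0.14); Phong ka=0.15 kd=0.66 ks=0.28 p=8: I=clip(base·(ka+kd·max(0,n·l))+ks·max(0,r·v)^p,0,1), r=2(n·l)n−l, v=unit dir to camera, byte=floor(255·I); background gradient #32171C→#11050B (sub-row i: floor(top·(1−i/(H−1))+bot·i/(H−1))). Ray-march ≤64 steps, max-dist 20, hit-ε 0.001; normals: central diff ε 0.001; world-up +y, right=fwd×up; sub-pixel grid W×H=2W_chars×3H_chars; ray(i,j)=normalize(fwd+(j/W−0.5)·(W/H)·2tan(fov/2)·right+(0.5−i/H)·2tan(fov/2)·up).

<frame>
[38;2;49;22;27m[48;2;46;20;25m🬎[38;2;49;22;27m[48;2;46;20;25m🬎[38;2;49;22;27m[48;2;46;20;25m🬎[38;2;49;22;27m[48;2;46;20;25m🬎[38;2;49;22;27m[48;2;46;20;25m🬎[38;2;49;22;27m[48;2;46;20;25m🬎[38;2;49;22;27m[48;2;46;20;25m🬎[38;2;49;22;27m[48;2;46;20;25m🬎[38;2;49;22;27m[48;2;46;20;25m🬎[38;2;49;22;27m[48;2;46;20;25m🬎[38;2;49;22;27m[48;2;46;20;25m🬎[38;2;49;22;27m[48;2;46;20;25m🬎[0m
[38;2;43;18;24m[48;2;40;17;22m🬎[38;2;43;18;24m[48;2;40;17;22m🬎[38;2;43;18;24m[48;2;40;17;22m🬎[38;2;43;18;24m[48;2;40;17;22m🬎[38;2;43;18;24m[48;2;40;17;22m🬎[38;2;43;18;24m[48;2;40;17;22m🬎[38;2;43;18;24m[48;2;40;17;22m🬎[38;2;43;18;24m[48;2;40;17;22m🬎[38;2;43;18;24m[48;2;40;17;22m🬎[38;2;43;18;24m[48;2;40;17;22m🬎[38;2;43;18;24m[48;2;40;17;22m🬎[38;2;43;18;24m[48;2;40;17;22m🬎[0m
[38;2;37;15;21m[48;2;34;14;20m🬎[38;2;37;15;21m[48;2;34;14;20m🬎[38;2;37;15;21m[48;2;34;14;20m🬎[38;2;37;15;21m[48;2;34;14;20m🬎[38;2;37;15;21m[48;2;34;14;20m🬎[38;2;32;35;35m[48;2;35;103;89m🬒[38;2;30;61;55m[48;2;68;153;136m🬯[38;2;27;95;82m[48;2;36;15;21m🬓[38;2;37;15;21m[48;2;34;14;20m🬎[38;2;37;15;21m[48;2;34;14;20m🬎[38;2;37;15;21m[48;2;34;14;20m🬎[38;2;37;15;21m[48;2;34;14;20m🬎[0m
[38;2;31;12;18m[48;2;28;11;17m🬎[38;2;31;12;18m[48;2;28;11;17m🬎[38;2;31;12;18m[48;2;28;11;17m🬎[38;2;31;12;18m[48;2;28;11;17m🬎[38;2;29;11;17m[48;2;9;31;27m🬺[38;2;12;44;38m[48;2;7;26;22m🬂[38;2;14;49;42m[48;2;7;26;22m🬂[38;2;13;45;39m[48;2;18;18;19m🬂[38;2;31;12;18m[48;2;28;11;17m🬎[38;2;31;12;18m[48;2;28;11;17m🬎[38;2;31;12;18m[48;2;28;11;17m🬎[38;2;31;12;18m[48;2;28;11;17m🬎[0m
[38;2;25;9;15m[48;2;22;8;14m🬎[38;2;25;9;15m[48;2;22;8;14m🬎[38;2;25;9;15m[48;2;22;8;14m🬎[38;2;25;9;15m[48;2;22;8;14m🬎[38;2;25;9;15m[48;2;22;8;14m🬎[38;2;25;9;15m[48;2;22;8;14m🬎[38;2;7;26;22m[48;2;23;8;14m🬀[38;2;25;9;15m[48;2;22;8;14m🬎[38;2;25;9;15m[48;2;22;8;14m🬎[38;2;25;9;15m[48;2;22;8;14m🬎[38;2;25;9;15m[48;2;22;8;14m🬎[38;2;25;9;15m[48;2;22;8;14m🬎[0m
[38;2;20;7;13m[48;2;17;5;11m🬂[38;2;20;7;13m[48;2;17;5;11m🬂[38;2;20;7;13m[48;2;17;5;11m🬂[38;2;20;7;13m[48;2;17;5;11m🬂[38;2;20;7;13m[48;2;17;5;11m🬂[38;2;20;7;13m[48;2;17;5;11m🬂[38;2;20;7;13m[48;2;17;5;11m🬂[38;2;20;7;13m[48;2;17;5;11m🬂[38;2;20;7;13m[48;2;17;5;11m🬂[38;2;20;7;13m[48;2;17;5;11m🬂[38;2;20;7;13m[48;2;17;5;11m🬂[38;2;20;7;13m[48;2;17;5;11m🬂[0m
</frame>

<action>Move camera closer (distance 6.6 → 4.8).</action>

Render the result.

<frame>
[38;2;49;22;27m[48;2;46;20;25m🬎[38;2;49;22;27m[48;2;46;20;25m🬎[38;2;49;22;27m[48;2;46;20;25m🬎[38;2;49;22;27m[48;2;46;20;25m🬎[38;2;49;22;27m[48;2;46;20;25m🬎[38;2;49;22;27m[48;2;46;20;25m🬎[38;2;49;22;27m[48;2;46;20;25m🬎[38;2;49;22;27m[48;2;46;20;25m🬎[38;2;49;22;27m[48;2;46;20;25m🬎[38;2;49;22;27m[48;2;46;20;25m🬎[38;2;49;22;27m[48;2;46;20;25m🬎[38;2;49;22;27m[48;2;46;20;25m🬎[0m
[38;2;43;18;24m[48;2;40;17;22m🬎[38;2;43;18;24m[48;2;40;17;22m🬎[38;2;43;18;24m[48;2;40;17;22m🬎[38;2;43;18;24m[48;2;40;17;22m🬎[38;2;43;18;24m[48;2;40;17;22m🬎[38;2;42;18;24m[48;2;39;132;114m🬝[38;2;43;18;24m[48;2;43;137;119m🬎[38;2;43;18;24m[48;2;40;17;22m🬎[38;2;43;18;24m[48;2;40;17;22m🬎[38;2;43;18;24m[48;2;40;17;22m🬎[38;2;43;18;24m[48;2;40;17;22m🬎[38;2;43;18;24m[48;2;40;17;22m🬎[0m
[38;2;37;15;21m[48;2;34;14;20m🬎[38;2;37;15;21m[48;2;34;14;20m🬎[38;2;37;15;21m[48;2;34;14;20m🬎[38;2;37;15;21m[48;2;34;14;20m🬎[38;2;24;83;72m[48;2;30;29;30m▐[38;2;53;130;115m[48;2;26;81;69m🬂[38;2;92;171;155m[48;2;33;90;79m🬂[38;2;36;111;96m[48;2;22;77;66m🬆[38;2;19;67;58m[48;2;36;15;21m🬏[38;2;37;15;21m[48;2;34;14;20m🬎[38;2;37;15;21m[48;2;34;14;20m🬎[38;2;37;15;21m[48;2;34;14;20m🬎[0m
[38;2;31;12;18m[48;2;28;11;17m🬎[38;2;31;12;18m[48;2;28;11;17m🬎[38;2;31;12;18m[48;2;28;11;17m🬎[38;2;31;12;18m[48;2;28;11;17m🬎[38;2;8;31;26m[48;2;28;11;17m🬬[38;2;13;47;40m[48;2;7;26;22m🬂[38;2;14;49;42m[48;2;7;27;23m🬂[38;2;14;49;42m[48;2;7;27;23m🬂[38;2;10;35;30m[48;2;29;11;17m🬄[38;2;31;12;18m[48;2;28;11;17m🬎[38;2;31;12;18m[48;2;28;11;17m🬎[38;2;31;12;18m[48;2;28;11;17m🬎[0m
[38;2;25;9;15m[48;2;22;8;14m🬎[38;2;25;9;15m[48;2;22;8;14m🬎[38;2;25;9;15m[48;2;22;8;14m🬎[38;2;25;9;15m[48;2;22;8;14m🬎[38;2;23;8;14m[48;2;7;26;22m🬺[38;2;7;26;22m[48;2;22;8;14m🬊[38;2;7;26;22m[48;2;22;8;14m🬎[38;2;7;26;22m[48;2;23;8;14m🬂[38;2;25;9;15m[48;2;22;8;14m🬎[38;2;25;9;15m[48;2;22;8;14m🬎[38;2;25;9;15m[48;2;22;8;14m🬎[38;2;25;9;15m[48;2;22;8;14m🬎[0m
[38;2;20;7;13m[48;2;17;5;11m🬂[38;2;20;7;13m[48;2;17;5;11m🬂[38;2;20;7;13m[48;2;17;5;11m🬂[38;2;20;7;13m[48;2;17;5;11m🬂[38;2;20;7;13m[48;2;17;5;11m🬂[38;2;20;7;13m[48;2;17;5;11m🬂[38;2;20;7;13m[48;2;17;5;11m🬂[38;2;20;7;13m[48;2;17;5;11m🬂[38;2;20;7;13m[48;2;17;5;11m🬂[38;2;20;7;13m[48;2;17;5;11m🬂[38;2;20;7;13m[48;2;17;5;11m🬂[38;2;20;7;13m[48;2;17;5;11m🬂[0m
</frame>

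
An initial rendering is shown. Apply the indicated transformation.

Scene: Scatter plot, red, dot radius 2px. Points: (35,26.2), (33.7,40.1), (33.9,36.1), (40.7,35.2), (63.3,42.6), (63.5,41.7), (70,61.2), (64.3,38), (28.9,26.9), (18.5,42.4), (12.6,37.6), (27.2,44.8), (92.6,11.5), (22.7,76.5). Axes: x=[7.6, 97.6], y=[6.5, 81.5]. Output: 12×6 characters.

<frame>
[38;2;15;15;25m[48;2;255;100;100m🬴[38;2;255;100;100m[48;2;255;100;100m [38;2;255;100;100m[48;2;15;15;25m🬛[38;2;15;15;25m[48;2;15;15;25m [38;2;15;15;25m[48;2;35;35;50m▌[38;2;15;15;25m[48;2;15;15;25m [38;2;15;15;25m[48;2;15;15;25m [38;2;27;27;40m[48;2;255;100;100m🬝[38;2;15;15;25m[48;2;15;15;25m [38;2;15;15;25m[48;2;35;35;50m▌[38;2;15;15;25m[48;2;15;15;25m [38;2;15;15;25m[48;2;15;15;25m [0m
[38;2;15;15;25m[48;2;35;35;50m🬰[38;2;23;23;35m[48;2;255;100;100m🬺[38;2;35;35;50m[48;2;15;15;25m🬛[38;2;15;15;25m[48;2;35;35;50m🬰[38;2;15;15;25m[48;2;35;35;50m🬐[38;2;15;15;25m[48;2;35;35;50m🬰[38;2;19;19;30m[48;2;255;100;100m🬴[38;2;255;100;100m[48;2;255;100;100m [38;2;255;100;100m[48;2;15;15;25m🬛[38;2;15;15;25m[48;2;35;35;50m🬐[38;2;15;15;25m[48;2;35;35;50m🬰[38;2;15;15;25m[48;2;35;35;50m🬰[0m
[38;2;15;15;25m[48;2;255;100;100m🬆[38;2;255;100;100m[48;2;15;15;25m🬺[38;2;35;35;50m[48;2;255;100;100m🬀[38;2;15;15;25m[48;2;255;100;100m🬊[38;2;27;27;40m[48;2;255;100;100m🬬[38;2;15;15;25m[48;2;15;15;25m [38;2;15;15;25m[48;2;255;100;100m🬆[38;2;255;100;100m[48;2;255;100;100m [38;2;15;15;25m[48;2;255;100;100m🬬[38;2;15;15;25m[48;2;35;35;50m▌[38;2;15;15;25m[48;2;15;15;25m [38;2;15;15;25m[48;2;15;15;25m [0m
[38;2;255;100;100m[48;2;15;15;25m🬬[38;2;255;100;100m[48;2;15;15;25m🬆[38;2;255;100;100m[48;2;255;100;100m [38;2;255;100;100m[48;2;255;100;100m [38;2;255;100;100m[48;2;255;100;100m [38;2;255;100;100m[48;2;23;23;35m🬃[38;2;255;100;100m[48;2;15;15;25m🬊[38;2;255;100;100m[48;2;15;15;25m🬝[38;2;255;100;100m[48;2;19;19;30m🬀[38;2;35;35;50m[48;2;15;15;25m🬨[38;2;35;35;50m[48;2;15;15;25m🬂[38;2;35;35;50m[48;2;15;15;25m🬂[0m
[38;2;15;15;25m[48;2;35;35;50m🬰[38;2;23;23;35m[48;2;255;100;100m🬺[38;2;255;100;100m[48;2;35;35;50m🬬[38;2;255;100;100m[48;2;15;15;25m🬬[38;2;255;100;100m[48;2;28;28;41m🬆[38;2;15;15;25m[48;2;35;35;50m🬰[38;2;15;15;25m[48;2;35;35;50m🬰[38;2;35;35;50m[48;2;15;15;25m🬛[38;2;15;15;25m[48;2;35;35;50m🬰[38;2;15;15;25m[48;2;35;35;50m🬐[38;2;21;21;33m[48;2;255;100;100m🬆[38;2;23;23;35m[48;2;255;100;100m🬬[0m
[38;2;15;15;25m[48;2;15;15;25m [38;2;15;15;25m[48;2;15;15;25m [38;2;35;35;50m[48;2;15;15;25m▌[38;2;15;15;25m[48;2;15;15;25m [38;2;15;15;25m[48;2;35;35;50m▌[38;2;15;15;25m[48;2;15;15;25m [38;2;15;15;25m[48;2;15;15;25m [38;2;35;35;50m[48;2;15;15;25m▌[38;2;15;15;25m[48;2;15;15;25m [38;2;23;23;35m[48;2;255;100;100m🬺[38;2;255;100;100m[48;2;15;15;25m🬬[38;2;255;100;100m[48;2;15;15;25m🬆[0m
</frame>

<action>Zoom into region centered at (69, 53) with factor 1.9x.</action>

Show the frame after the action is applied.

<frame>
[38;2;15;15;25m[48;2;15;15;25m [38;2;15;15;25m[48;2;15;15;25m [38;2;35;35;50m[48;2;15;15;25m▌[38;2;15;15;25m[48;2;15;15;25m [38;2;15;15;25m[48;2;35;35;50m▌[38;2;15;15;25m[48;2;255;100;100m🬝[38;2;15;15;25m[48;2;15;15;25m [38;2;35;35;50m[48;2;15;15;25m▌[38;2;15;15;25m[48;2;15;15;25m [38;2;15;15;25m[48;2;35;35;50m▌[38;2;15;15;25m[48;2;15;15;25m [38;2;15;15;25m[48;2;15;15;25m [0m
[38;2;15;15;25m[48;2;35;35;50m🬰[38;2;15;15;25m[48;2;35;35;50m🬰[38;2;35;35;50m[48;2;15;15;25m🬛[38;2;15;15;25m[48;2;35;35;50m🬰[38;2;27;27;40m[48;2;255;100;100m🬴[38;2;255;100;100m[48;2;255;100;100m [38;2;255;100;100m[48;2;15;15;25m🬛[38;2;35;35;50m[48;2;15;15;25m🬛[38;2;15;15;25m[48;2;35;35;50m🬰[38;2;15;15;25m[48;2;35;35;50m🬐[38;2;15;15;25m[48;2;35;35;50m🬰[38;2;15;15;25m[48;2;35;35;50m🬰[0m
[38;2;15;15;25m[48;2;15;15;25m [38;2;15;15;25m[48;2;15;15;25m [38;2;35;35;50m[48;2;15;15;25m▌[38;2;15;15;25m[48;2;15;15;25m [38;2;15;15;25m[48;2;35;35;50m▌[38;2;15;15;25m[48;2;255;100;100m🬺[38;2;15;15;25m[48;2;15;15;25m [38;2;35;35;50m[48;2;15;15;25m▌[38;2;15;15;25m[48;2;15;15;25m [38;2;15;15;25m[48;2;35;35;50m▌[38;2;15;15;25m[48;2;15;15;25m [38;2;15;15;25m[48;2;15;15;25m [0m
[38;2;35;35;50m[48;2;15;15;25m🬂[38;2;35;35;50m[48;2;15;15;25m🬂[38;2;35;35;50m[48;2;15;15;25m🬕[38;2;23;23;35m[48;2;255;100;100m🬝[38;2;35;35;50m[48;2;255;100;100m🬊[38;2;35;35;50m[48;2;15;15;25m🬂[38;2;35;35;50m[48;2;15;15;25m🬂[38;2;35;35;50m[48;2;15;15;25m🬕[38;2;35;35;50m[48;2;15;15;25m🬂[38;2;35;35;50m[48;2;15;15;25m🬨[38;2;35;35;50m[48;2;15;15;25m🬂[38;2;35;35;50m[48;2;15;15;25m🬂[0m
[38;2;15;15;25m[48;2;35;35;50m🬰[38;2;15;15;25m[48;2;35;35;50m🬰[38;2;35;35;50m[48;2;15;15;25m🬛[38;2;255;100;100m[48;2;15;15;25m🬬[38;2;255;100;100m[48;2;255;100;100m [38;2;255;100;100m[48;2;25;25;37m🬲[38;2;15;15;25m[48;2;35;35;50m🬰[38;2;35;35;50m[48;2;15;15;25m🬛[38;2;15;15;25m[48;2;35;35;50m🬰[38;2;15;15;25m[48;2;35;35;50m🬐[38;2;15;15;25m[48;2;35;35;50m🬰[38;2;15;15;25m[48;2;35;35;50m🬰[0m
[38;2;15;15;25m[48;2;15;15;25m [38;2;15;15;25m[48;2;15;15;25m [38;2;35;35;50m[48;2;15;15;25m▌[38;2;15;15;25m[48;2;15;15;25m [38;2;255;100;100m[48;2;21;21;33m🬊[38;2;255;100;100m[48;2;15;15;25m🬀[38;2;15;15;25m[48;2;15;15;25m [38;2;35;35;50m[48;2;15;15;25m▌[38;2;15;15;25m[48;2;15;15;25m [38;2;15;15;25m[48;2;35;35;50m▌[38;2;15;15;25m[48;2;15;15;25m [38;2;15;15;25m[48;2;15;15;25m [0m
</frame>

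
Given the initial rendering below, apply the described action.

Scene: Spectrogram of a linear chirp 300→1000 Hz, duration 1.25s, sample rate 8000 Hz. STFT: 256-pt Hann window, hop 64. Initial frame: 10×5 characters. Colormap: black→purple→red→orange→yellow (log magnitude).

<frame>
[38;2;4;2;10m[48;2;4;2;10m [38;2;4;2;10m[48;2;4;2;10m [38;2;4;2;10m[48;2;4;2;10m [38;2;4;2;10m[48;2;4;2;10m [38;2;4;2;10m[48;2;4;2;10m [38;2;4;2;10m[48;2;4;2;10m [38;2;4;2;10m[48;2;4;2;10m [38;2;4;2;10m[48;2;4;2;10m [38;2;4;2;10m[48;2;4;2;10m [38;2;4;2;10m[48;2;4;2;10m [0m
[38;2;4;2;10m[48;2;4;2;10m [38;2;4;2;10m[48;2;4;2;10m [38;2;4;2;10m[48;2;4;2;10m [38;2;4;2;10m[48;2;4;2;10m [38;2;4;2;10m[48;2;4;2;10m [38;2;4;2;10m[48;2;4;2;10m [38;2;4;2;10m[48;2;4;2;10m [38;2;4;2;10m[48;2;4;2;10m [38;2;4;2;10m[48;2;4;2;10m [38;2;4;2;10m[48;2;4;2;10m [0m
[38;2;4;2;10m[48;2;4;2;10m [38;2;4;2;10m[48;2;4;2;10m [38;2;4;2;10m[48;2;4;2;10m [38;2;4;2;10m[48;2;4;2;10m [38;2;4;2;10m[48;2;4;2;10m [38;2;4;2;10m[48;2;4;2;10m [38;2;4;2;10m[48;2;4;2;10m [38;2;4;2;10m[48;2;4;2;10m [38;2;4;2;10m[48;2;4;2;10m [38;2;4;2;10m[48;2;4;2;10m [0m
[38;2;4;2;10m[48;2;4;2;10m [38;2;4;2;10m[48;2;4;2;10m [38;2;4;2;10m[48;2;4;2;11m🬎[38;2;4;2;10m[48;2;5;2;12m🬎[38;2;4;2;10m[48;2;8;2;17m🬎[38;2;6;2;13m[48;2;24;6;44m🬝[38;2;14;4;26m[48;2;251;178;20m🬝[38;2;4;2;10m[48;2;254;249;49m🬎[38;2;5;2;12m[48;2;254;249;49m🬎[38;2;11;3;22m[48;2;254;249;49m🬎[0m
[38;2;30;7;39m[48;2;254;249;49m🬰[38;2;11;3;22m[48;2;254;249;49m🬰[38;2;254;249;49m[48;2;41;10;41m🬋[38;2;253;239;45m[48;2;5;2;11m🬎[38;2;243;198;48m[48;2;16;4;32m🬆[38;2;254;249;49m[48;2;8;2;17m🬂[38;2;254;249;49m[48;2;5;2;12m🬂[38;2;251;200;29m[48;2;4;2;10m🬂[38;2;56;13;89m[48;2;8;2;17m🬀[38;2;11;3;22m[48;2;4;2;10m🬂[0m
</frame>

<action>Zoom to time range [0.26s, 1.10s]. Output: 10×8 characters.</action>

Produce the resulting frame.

<frame>
[38;2;4;2;10m[48;2;4;2;10m [38;2;4;2;10m[48;2;4;2;10m [38;2;4;2;10m[48;2;4;2;10m [38;2;4;2;10m[48;2;4;2;10m [38;2;4;2;10m[48;2;4;2;10m [38;2;4;2;10m[48;2;4;2;10m [38;2;4;2;10m[48;2;4;2;10m [38;2;4;2;10m[48;2;4;2;10m [38;2;4;2;10m[48;2;4;2;10m [38;2;4;2;10m[48;2;4;2;10m [0m
[38;2;4;2;10m[48;2;4;2;10m [38;2;4;2;10m[48;2;4;2;10m [38;2;4;2;10m[48;2;4;2;10m [38;2;4;2;10m[48;2;4;2;10m [38;2;4;2;10m[48;2;4;2;10m [38;2;4;2;10m[48;2;4;2;10m [38;2;4;2;10m[48;2;4;2;10m [38;2;4;2;10m[48;2;4;2;10m [38;2;4;2;10m[48;2;4;2;10m [38;2;4;2;10m[48;2;4;2;10m [0m
[38;2;4;2;10m[48;2;4;2;10m [38;2;4;2;10m[48;2;4;2;10m [38;2;4;2;10m[48;2;4;2;10m [38;2;4;2;10m[48;2;4;2;10m [38;2;4;2;10m[48;2;4;2;10m [38;2;4;2;10m[48;2;4;2;10m [38;2;4;2;10m[48;2;4;2;10m [38;2;4;2;10m[48;2;4;2;10m [38;2;4;2;10m[48;2;4;2;10m [38;2;4;2;10m[48;2;4;2;10m [0m
[38;2;4;2;10m[48;2;4;2;10m [38;2;4;2;10m[48;2;4;2;10m [38;2;4;2;10m[48;2;4;2;10m [38;2;4;2;10m[48;2;4;2;10m [38;2;4;2;10m[48;2;4;2;10m [38;2;4;2;10m[48;2;4;2;10m [38;2;4;2;10m[48;2;4;2;10m [38;2;4;2;10m[48;2;4;2;10m [38;2;4;2;10m[48;2;4;2;10m [38;2;4;2;10m[48;2;4;2;10m [0m
[38;2;4;2;10m[48;2;4;2;10m [38;2;4;2;10m[48;2;4;2;10m [38;2;4;2;10m[48;2;4;2;10m [38;2;4;2;10m[48;2;4;2;10m [38;2;4;2;10m[48;2;4;2;10m [38;2;4;2;10m[48;2;4;2;10m [38;2;4;2;10m[48;2;4;2;10m [38;2;4;2;10m[48;2;4;2;10m [38;2;4;2;10m[48;2;4;2;10m [38;2;4;2;10m[48;2;4;2;10m [0m
[38;2;4;2;10m[48;2;4;2;10m [38;2;4;2;10m[48;2;4;2;10m [38;2;4;2;10m[48;2;4;2;10m [38;2;4;2;10m[48;2;4;2;10m [38;2;4;2;10m[48;2;4;2;11m🬎[38;2;4;2;10m[48;2;5;2;11m🬝[38;2;4;2;10m[48;2;5;2;12m🬎[38;2;4;2;10m[48;2;6;2;14m🬎[38;2;4;2;10m[48;2;10;3;20m🬎[38;2;6;2;13m[48;2;24;6;44m🬝[0m
[38;2;5;2;12m[48;2;253;224;39m🬎[38;2;7;2;15m[48;2;254;249;49m🬎[38;2;12;3;23m[48;2;254;249;49m🬎[38;2;38;9;47m[48;2;254;249;49m🬎[38;2;8;2;17m[48;2;253;225;39m🬂[38;2;12;3;24m[48;2;247;207;43m🬂[38;2;38;8;64m[48;2;254;248;49m🬰[38;2;252;222;38m[48;2;47;11;50m🬍[38;2;253;238;44m[48;2;8;2;17m🬎[38;2;245;201;46m[48;2;23;5;39m🬆[0m
[38;2;254;247;48m[48;2;7;2;16m🬂[38;2;215;118;53m[48;2;5;2;12m🬂[38;2;54;12;89m[48;2;8;2;17m🬀[38;2;13;3;25m[48;2;4;2;10m🬂[38;2;8;2;17m[48;2;4;2;10m🬂[38;2;6;2;13m[48;2;4;2;10m🬂[38;2;5;2;11m[48;2;4;2;10m🬂[38;2;4;2;11m[48;2;4;2;10m🬂[38;2;4;2;10m[48;2;4;2;10m [38;2;4;2;10m[48;2;4;2;10m [0m
</frame>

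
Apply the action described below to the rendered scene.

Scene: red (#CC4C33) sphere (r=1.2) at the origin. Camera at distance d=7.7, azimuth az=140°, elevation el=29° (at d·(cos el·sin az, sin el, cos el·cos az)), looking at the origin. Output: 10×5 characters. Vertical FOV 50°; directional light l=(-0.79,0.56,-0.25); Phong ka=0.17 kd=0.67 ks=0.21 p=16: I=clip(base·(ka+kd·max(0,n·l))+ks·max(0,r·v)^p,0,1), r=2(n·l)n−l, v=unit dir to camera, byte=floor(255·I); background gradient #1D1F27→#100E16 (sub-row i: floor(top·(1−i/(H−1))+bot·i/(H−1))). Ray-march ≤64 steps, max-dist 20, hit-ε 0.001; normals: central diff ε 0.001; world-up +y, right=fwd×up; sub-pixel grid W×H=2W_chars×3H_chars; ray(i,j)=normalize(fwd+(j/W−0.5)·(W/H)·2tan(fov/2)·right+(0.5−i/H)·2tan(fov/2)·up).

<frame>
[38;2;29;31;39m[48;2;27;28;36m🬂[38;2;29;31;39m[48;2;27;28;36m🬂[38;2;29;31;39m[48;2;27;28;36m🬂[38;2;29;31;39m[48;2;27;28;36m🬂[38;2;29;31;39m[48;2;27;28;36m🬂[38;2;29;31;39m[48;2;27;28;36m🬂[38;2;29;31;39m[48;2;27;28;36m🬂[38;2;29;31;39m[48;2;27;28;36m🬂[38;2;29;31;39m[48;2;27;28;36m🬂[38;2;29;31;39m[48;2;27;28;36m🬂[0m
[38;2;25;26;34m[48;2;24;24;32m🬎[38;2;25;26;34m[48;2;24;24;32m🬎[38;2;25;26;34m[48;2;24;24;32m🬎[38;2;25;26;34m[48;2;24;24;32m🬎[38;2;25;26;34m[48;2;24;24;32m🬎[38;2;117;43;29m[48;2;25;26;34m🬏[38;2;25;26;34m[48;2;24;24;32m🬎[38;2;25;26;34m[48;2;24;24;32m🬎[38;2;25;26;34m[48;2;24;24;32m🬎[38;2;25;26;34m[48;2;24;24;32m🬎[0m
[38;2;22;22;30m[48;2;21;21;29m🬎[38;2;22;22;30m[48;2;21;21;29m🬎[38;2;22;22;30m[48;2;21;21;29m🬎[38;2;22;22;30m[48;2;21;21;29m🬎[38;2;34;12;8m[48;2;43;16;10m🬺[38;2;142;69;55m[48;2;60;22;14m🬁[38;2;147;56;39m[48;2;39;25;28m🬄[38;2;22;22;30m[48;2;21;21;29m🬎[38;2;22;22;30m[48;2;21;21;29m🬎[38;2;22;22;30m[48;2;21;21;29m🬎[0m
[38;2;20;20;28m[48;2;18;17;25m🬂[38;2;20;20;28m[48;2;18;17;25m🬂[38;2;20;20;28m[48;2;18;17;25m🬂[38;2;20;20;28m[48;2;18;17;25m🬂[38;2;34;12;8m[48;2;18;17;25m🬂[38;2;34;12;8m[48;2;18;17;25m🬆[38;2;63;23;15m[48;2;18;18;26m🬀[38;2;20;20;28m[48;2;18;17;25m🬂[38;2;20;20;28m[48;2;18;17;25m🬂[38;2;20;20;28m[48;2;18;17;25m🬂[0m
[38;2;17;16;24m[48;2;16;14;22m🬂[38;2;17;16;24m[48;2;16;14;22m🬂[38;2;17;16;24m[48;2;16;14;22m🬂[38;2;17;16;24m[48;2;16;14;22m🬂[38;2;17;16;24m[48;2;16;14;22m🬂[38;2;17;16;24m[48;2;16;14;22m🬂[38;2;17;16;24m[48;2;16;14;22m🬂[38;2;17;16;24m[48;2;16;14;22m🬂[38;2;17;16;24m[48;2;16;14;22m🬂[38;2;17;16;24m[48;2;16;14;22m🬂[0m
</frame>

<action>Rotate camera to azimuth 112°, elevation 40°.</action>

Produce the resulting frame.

<frame>
[38;2;29;31;39m[48;2;27;28;36m🬂[38;2;29;31;39m[48;2;27;28;36m🬂[38;2;29;31;39m[48;2;27;28;36m🬂[38;2;29;31;39m[48;2;27;28;36m🬂[38;2;29;31;39m[48;2;27;28;36m🬂[38;2;29;31;39m[48;2;27;28;36m🬂[38;2;29;31;39m[48;2;27;28;36m🬂[38;2;29;31;39m[48;2;27;28;36m🬂[38;2;29;31;39m[48;2;27;28;36m🬂[38;2;29;31;39m[48;2;27;28;36m🬂[0m
[38;2;25;26;34m[48;2;24;24;32m🬎[38;2;25;26;34m[48;2;24;24;32m🬎[38;2;25;26;34m[48;2;24;24;32m🬎[38;2;25;26;34m[48;2;24;24;32m🬎[38;2;25;26;34m[48;2;24;24;32m🬎[38;2;137;51;34m[48;2;25;26;34m🬏[38;2;25;26;34m[48;2;24;24;32m🬎[38;2;25;26;34m[48;2;24;24;32m🬎[38;2;25;26;34m[48;2;24;24;32m🬎[38;2;25;26;34m[48;2;24;24;32m🬎[0m
[38;2;22;22;30m[48;2;21;21;29m🬎[38;2;22;22;30m[48;2;21;21;29m🬎[38;2;22;22;30m[48;2;21;21;29m🬎[38;2;22;22;30m[48;2;21;21;29m🬎[38;2;56;20;14m[48;2;35;12;8m🬁[38;2;142;75;62m[48;2;49;17;12m🬁[38;2;121;45;30m[48;2;29;21;25m🬄[38;2;22;22;30m[48;2;21;21;29m🬎[38;2;22;22;30m[48;2;21;21;29m🬎[38;2;22;22;30m[48;2;21;21;29m🬎[0m
[38;2;20;20;28m[48;2;18;17;25m🬂[38;2;20;20;28m[48;2;18;17;25m🬂[38;2;20;20;28m[48;2;18;17;25m🬂[38;2;20;20;28m[48;2;18;17;25m🬂[38;2;34;12;8m[48;2;18;17;25m🬂[38;2;34;12;8m[48;2;18;17;25m🬆[38;2;34;12;8m[48;2;18;18;26m🬀[38;2;20;20;28m[48;2;18;17;25m🬂[38;2;20;20;28m[48;2;18;17;25m🬂[38;2;20;20;28m[48;2;18;17;25m🬂[0m
[38;2;17;16;24m[48;2;16;14;22m🬂[38;2;17;16;24m[48;2;16;14;22m🬂[38;2;17;16;24m[48;2;16;14;22m🬂[38;2;17;16;24m[48;2;16;14;22m🬂[38;2;17;16;24m[48;2;16;14;22m🬂[38;2;17;16;24m[48;2;16;14;22m🬂[38;2;17;16;24m[48;2;16;14;22m🬂[38;2;17;16;24m[48;2;16;14;22m🬂[38;2;17;16;24m[48;2;16;14;22m🬂[38;2;17;16;24m[48;2;16;14;22m🬂[0m
</frame>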